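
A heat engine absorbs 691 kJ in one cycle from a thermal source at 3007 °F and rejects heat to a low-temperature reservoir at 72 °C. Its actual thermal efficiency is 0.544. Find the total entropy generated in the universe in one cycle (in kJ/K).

T_H = 3007 °F → (3007 − 32) × 5/9 = 1652.78 °C = 1925.93 K.
T_C = 72 °C → 72 + 273.15 = 345.15 K.
W = η·Q_H = 0.544 × 691 = 375.9 kJ, so Q_C = Q_H − W = 315.1 kJ.
The hot reservoir loses entropy Q_H/T_H = 691/1925.93 = 0.3588 kJ/K; the cold reservoir gains Q_C/T_C = 315.1/345.15 = 0.9129 kJ/K.
ΔS_univ = −Q_H/T_H + Q_C/T_C = 0.5541 kJ/K (> 0, since η = 0.544 < η_Carnot = 0.821).

ΔS_univ ≈ 0.5541 kJ/K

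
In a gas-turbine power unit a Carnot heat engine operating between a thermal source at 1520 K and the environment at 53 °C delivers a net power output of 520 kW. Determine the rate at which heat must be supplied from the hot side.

Q̇_H ≈ 662 kW

T_C = 53 °C → 53 + 273.15 = 326.15 K.
Since the cycle is reversible, η = 1 − T_C/T_H = 1 − 326.15/1520.00 = 0.7854.
Q_H = W/η = 520/0.7854 = 662 kW.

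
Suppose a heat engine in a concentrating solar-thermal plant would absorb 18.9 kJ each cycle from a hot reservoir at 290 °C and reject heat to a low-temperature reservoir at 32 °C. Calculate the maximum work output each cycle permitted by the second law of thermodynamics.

T_H = 290 °C → 290 + 273.15 = 563.15 K.
T_C = 32 °C → 32 + 273.15 = 305.15 K.
By the Carnot theorem, η_max = 1 − T_C/T_H = 1 − 305.15/563.15 = 0.4581.
W_max = η_max · Q_H = 0.4581 × 18.9 = 8.659 kJ.

W_max ≈ 8.659 kJ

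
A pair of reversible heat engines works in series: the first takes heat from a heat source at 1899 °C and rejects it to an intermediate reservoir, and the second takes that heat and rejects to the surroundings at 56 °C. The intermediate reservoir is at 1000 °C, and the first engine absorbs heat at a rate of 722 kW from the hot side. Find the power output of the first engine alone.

Ẇ₁ ≈ 299 kW

T_H = 1899 °C → 1899 + 273.15 = 2172.15 K.
T_C = 56 °C → 56 + 273.15 = 329.15 K.
T_m = 1000 °C → 1000 + 273.15 = 1273.15 K.
First-stage efficiency η₁ = 1 − T_m/T_H = 1 − 1273.15/2172.15 = 0.4139.
W₁ = η₁·Q_H = 0.4139 × 722 = 299 kW.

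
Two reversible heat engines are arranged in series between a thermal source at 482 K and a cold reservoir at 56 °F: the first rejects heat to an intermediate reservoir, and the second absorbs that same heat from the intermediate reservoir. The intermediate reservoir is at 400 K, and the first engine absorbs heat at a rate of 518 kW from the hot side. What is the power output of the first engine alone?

Ẇ₁ ≈ 88.12 kW

T_C = 56 °F → (56 − 32) × 5/9 = 13.33 °C = 286.48 K.
First-stage efficiency η₁ = 1 − T_m/T_H = 1 − 400.00/482.00 = 0.1701.
W₁ = η₁·Q_H = 0.1701 × 518 = 88.12 kW.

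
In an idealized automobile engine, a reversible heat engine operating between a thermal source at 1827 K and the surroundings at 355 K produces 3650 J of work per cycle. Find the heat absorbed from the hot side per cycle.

Q_H ≈ 4530 J

For a reversible engine, η = 1 − T_C/T_H = 1 − 355.00/1827.00 = 0.8057.
Q_H = W/η = 3650/0.8057 = 4530 J.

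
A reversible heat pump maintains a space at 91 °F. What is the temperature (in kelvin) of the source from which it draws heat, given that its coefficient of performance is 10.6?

T_C ≈ 277 K

T_H = 91 °F → (91 − 32) × 5/9 = 32.78 °C = 305.93 K.
COP_HP = T_H/(T_H − T_C) ⇒ T_C = T_H·(COP_HP − 1)/COP_HP = 305.93 × (10.6 − 1)/10.6 = 277 K.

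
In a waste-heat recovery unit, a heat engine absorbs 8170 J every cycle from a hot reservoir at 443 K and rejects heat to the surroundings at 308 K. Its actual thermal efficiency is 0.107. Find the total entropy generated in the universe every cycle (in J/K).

ΔS_univ ≈ 5.245 J/K

W = η·Q_H = 0.107 × 8170 = 874.2 J, so Q_C = Q_H − W = 7296 J.
The hot reservoir loses entropy Q_H/T_H = 8170/443.00 = 18.44 J/K; the cold reservoir gains Q_C/T_C = 7296/308.00 = 23.69 J/K.
ΔS_univ = −Q_H/T_H + Q_C/T_C = 5.245 J/K (> 0, since η = 0.107 < η_Carnot = 0.305).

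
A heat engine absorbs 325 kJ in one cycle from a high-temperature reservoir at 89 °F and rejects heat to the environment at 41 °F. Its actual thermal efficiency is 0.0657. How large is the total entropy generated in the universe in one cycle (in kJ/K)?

T_H = 89 °F → (89 − 32) × 5/9 = 31.67 °C = 304.82 K.
T_C = 41 °F → (41 − 32) × 5/9 = 5.00 °C = 278.15 K.
W = η·Q_H = 0.0657 × 325 = 21.35 kJ, so Q_C = Q_H − W = 303.6 kJ.
Reservoir entropy changes: ΔS_H = −Q_H/T_H = −325/304.82 = -1.066 kJ/K and ΔS_C = +Q_C/T_C = 303.6/278.15 = 1.092 kJ/K.
ΔS_univ = −Q_H/T_H + Q_C/T_C = 0.02545 kJ/K (> 0, since η = 0.0657 < η_Carnot = 0.087).

ΔS_univ ≈ 0.02545 kJ/K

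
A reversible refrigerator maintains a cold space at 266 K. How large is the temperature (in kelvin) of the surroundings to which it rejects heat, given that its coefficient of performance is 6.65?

COP_R = T_C/(T_H − T_C) ⇒ T_H = T_C·(1 + 1/COP_R) = 266.00 × (1 + 1/6.65) = 306 K.

T_H ≈ 306 K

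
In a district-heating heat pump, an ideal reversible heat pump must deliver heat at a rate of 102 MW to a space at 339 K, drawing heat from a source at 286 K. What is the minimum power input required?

Ẇ_in ≈ 15.9 MW

COP_HP = T_H/(T_H − T_C) = 339.00/53.00 = 6.3962.
W = Q_H/COP_HP = 102/6.3962 = 15.9 MW.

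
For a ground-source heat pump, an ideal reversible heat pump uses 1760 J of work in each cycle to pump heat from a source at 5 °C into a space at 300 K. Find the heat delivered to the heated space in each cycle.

T_C = 5 °C → 5 + 273.15 = 278.15 K.
Reversible heating COP: COP_HP = T_H/(T_H − T_C) = 300.00/21.85 = 13.7300.
Q_H = COP_HP · W = 13.7300 × 1760 = 24200 J.

Q_H ≈ 24200 J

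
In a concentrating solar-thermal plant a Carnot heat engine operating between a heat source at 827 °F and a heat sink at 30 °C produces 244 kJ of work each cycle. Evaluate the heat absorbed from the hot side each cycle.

T_H = 827 °F → (827 − 32) × 5/9 = 441.67 °C = 714.82 K.
T_C = 30 °C → 30 + 273.15 = 303.15 K.
η_rev = 1 − T_C/T_H = 1 − 303.15/714.82 = 0.5759.
Q_H = W/η = 244/0.5759 = 423.7 kJ.

Q_H ≈ 423.7 kJ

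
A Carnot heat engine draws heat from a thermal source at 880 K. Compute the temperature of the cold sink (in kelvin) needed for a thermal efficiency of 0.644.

T_C ≈ 313 K

From η = 1 − T_C/T_H, T_C = T_H·(1 − η) = 880.00 × (1 − 0.644) = 313 K.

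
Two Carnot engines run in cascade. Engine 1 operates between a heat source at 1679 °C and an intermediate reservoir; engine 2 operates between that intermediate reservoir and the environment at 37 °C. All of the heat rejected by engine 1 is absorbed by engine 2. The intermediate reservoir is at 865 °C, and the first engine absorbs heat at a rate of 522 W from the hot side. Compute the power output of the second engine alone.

T_H = 1679 °C → 1679 + 273.15 = 1952.15 K.
T_C = 37 °C → 37 + 273.15 = 310.15 K.
T_m = 865 °C → 865 + 273.15 = 1138.15 K.
Heat entering the second stage: Q_m = Q_H·(T_m/T_H) = 522 × 1138.15/1952.15 = 304 W.
Second-stage efficiency η₂ = 1 − T_C/T_m = 1 − 310.15/1138.15 = 0.7275, so W₂ = η₂·Q_m = 221 W.

Ẇ₂ ≈ 221 W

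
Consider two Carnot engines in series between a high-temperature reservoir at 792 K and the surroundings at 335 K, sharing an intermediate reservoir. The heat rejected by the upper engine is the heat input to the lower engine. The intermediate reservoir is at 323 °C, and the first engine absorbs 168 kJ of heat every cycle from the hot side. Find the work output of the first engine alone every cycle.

T_m = 323 °C → 323 + 273.15 = 596.15 K.
First-stage efficiency η₁ = 1 − T_m/T_H = 1 − 596.15/792.00 = 0.2473.
W₁ = η₁·Q_H = 0.2473 × 168 = 41.54 kJ.

W₁ ≈ 41.54 kJ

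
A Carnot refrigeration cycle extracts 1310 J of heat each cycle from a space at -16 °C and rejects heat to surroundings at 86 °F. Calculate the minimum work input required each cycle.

T_H = 86 °F → (86 − 32) × 5/9 = 30.00 °C = 303.15 K.
T_C = -16 °C → -16 + 273.15 = 257.15 K.
COP_R = T_C/(T_H − T_C) = 257.15/46.00 = 5.5902.
W = Q_C/COP_R = 1310/5.5902 = 234.3 J.

W_in ≈ 234.3 J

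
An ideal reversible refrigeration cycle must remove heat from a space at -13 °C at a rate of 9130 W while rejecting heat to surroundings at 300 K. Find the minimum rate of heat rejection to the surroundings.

Q̇_H ≈ 10500 W

T_C = -13 °C → -13 + 273.15 = 260.15 K.
For a reversible cycle Q_H/Q_C = T_H/T_C, so Q_H = Q_C·T_H/T_C = 9130 × 300.00/260.15 = 10500 W.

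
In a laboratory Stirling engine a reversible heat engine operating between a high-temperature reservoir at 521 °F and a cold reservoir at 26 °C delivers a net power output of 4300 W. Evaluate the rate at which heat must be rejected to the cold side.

T_H = 521 °F → (521 − 32) × 5/9 = 271.67 °C = 544.82 K.
T_C = 26 °C → 26 + 273.15 = 299.15 K.
The Carnot efficiency is η = 1 − T_C/T_H = 1 − 299.15/544.82 = 0.4509.
Since Q_C/Q_H = T_C/T_H and Q_H = W/η, Q_C = W·T_C/(T_H − T_C) = 4300 × 299.15/245.67 = 5240 W.

Q̇_C ≈ 5240 W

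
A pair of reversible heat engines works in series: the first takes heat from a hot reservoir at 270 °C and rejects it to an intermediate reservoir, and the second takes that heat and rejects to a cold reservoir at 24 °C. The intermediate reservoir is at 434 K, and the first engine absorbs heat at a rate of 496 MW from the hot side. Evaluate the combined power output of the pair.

Ẇ_total ≈ 225 MW

T_H = 270 °C → 270 + 273.15 = 543.15 K.
T_C = 24 °C → 24 + 273.15 = 297.15 K.
Two reversible stages in series are equivalent to a single Carnot engine between T_H and T_C, so η_total = 1 − T_C/T_H = 1 − 297.15/543.15 = 0.4529.
W_total = η_total · Q_H = 0.4529 × 496 = 225 MW.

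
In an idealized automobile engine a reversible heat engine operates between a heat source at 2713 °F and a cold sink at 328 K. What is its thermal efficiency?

η ≈ 0.814

T_H = 2713 °F → (2713 − 32) × 5/9 = 1489.44 °C = 1762.59 K.
For a reversible engine, η = 1 − T_C/T_H = 1 − 328.00/1762.59 = 0.814.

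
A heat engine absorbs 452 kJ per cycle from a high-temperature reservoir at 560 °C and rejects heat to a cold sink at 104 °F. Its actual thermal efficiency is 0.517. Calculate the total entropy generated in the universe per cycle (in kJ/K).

T_H = 560 °C → 560 + 273.15 = 833.15 K.
T_C = 104 °F → (104 − 32) × 5/9 = 40.00 °C = 313.15 K.
W = η·Q_H = 0.517 × 452 = 233.7 kJ, so Q_C = Q_H − W = 218.3 kJ.
Entropy balance on the reservoirs: −Q_H/T_H = -0.5425 kJ/K, +Q_C/T_C = 0.6972 kJ/K.
ΔS_univ = −Q_H/T_H + Q_C/T_C = 0.1546 kJ/K (> 0, since η = 0.517 < η_Carnot = 0.624).

ΔS_univ ≈ 0.1546 kJ/K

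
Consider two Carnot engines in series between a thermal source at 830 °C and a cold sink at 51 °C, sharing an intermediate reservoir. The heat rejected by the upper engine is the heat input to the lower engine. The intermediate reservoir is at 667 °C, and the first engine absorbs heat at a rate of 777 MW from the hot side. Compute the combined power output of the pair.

T_H = 830 °C → 830 + 273.15 = 1103.15 K.
T_C = 51 °C → 51 + 273.15 = 324.15 K.
Two reversible stages in series are equivalent to a single Carnot engine between T_H and T_C, so η_total = 1 − T_C/T_H = 1 − 324.15/1103.15 = 0.7062.
W_total = η_total · Q_H = 0.7062 × 777 = 548.7 MW.

Ẇ_total ≈ 548.7 MW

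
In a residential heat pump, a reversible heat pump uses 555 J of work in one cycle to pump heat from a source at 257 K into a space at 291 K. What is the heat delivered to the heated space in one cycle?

Reversible heating COP: COP_HP = T_H/(T_H − T_C) = 291.00/34.00 = 8.5588.
Q_H = COP_HP · W = 8.5588 × 555 = 4750 J.

Q_H ≈ 4750 J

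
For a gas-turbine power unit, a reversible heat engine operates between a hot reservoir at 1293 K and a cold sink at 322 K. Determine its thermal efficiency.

The Carnot efficiency is η = 1 − T_C/T_H = 1 − 322.00/1293.00 = 0.751.

η ≈ 0.751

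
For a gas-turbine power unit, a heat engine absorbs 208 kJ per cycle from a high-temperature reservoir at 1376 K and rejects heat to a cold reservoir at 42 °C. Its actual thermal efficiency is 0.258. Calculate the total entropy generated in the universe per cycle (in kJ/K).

ΔS_univ ≈ 0.339 kJ/K

T_C = 42 °C → 42 + 273.15 = 315.15 K.
W = η·Q_H = 0.258 × 208 = 53.66 kJ, so Q_C = Q_H − W = 154.3 kJ.
The hot reservoir loses entropy Q_H/T_H = 208/1376.00 = 0.1512 kJ/K; the cold reservoir gains Q_C/T_C = 154.3/315.15 = 0.4897 kJ/K.
ΔS_univ = −Q_H/T_H + Q_C/T_C = 0.339 kJ/K (> 0, since η = 0.258 < η_Carnot = 0.771).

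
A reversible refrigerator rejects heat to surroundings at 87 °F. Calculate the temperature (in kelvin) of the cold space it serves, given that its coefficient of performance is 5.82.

T_C ≈ 259 K

T_H = 87 °F → (87 − 32) × 5/9 = 30.56 °C = 303.71 K.
COP_R = T_C/(T_H − T_C) ⇒ T_C = T_H·COP_R/(1 + COP_R) = 303.71 × 5.82/(1 + 5.82) = 259 K.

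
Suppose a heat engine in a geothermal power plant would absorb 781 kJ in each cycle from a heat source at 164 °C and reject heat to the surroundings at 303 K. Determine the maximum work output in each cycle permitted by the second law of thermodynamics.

W_max ≈ 239.7 kJ

T_H = 164 °C → 164 + 273.15 = 437.15 K.
The upper bound on efficiency is η_max = 1 − T_C/T_H = 1 − 303.00/437.15 = 0.3069.
W_max = η_max · Q_H = 0.3069 × 781 = 239.7 kJ.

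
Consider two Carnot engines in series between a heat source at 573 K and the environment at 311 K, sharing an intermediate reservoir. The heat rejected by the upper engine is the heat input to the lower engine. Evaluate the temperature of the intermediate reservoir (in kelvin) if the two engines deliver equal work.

T_m ≈ 442 K

For reversible stages Q_m = Q_H·(T_m/T_H). Setting W₁ = Q_H(1 − T_m/T_H) equal to W₂ = Q_m(1 − T_C/T_m) = Q_H·(T_m − T_C)/T_H gives T_H − T_m = T_m − T_C, so T_m = (T_H + T_C)/2 = (573.00 + 311.00)/2 = 442 K.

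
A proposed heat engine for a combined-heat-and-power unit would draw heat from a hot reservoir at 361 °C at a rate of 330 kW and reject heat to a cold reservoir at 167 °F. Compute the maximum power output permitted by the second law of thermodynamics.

T_H = 361 °C → 361 + 273.15 = 634.15 K.
T_C = 167 °F → (167 − 32) × 5/9 = 75.00 °C = 348.15 K.
By the Carnot theorem, η_max = 1 − T_C/T_H = 1 − 348.15/634.15 = 0.4510.
W_max = η_max · Q_H = 0.4510 × 330 = 149 kW.

Ẇ_max ≈ 149 kW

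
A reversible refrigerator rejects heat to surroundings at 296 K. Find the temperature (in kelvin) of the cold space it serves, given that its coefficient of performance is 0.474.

COP_R = T_C/(T_H − T_C) ⇒ T_C = T_H·COP_R/(1 + COP_R) = 296.00 × 0.474/(1 + 0.474) = 95.2 K.

T_C ≈ 95.2 K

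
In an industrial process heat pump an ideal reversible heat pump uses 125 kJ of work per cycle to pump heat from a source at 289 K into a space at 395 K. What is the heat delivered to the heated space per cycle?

COP_HP = T_H/(T_H − T_C) = 395.00/106.00 = 3.7264.
Q_H = COP_HP · W = 3.7264 × 125 = 465.8 kJ.

Q_H ≈ 465.8 kJ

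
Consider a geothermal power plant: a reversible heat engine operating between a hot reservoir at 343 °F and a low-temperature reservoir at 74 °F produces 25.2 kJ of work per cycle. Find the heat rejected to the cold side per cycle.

T_H = 343 °F → (343 − 32) × 5/9 = 172.78 °C = 445.93 K.
T_C = 74 °F → (74 − 32) × 5/9 = 23.33 °C = 296.48 K.
For a reversible engine, η = 1 − T_C/T_H = 1 − 296.48/445.93 = 0.3351.
Since Q_C/Q_H = T_C/T_H and Q_H = W/η, Q_C = W·T_C/(T_H − T_C) = 25.2 × 296.48/149.44 = 50.0 kJ.

Q_C ≈ 50.0 kJ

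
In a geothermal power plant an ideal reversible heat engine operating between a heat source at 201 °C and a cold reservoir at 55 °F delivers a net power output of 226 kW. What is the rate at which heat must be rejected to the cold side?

Q̇_C ≈ 343 kW

T_H = 201 °C → 201 + 273.15 = 474.15 K.
T_C = 55 °F → (55 − 32) × 5/9 = 12.78 °C = 285.93 K.
Carnot efficiency: η = 1 − T_C/T_H = 1 − 285.93/474.15 = 0.3970.
Since Q_C/Q_H = T_C/T_H and Q_H = W/η, Q_C = W·T_C/(T_H − T_C) = 226 × 285.93/188.22 = 343 kW.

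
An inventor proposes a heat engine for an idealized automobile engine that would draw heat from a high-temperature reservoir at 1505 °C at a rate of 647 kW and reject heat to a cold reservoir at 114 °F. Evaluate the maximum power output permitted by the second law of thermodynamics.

Ẇ_max ≈ 531 kW

T_H = 1505 °C → 1505 + 273.15 = 1778.15 K.
T_C = 114 °F → (114 − 32) × 5/9 = 45.56 °C = 318.71 K.
The second-law ceiling is the Carnot efficiency, η_max = 1 − T_C/T_H = 1 − 318.71/1778.15 = 0.8208.
W_max = η_max · Q_H = 0.8208 × 647 = 531 kW.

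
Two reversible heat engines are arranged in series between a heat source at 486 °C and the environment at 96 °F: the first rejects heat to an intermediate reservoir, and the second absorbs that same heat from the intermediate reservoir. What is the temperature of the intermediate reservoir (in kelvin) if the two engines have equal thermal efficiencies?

T_m ≈ 484 K

T_H = 486 °C → 486 + 273.15 = 759.15 K.
T_C = 96 °F → (96 − 32) × 5/9 = 35.56 °C = 308.71 K.
Equal efficiencies require 1 − T_m/T_H = 1 − T_C/T_m, i.e. T_m/T_H = T_C/T_m, so T_m = √(T_H·T_C) = √(759.15 × 308.71) = 484 K.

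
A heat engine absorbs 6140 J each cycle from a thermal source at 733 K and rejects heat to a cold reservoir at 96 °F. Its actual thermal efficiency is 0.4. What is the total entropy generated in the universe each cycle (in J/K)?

ΔS_univ ≈ 3.557 J/K

T_C = 96 °F → (96 − 32) × 5/9 = 35.56 °C = 308.71 K.
W = η·Q_H = 0.4 × 6140 = 2456 J, so Q_C = Q_H − W = 3684 J.
Entropy balance on the reservoirs: −Q_H/T_H = -8.377 J/K, +Q_C/T_C = 11.93 J/K.
ΔS_univ = −Q_H/T_H + Q_C/T_C = 3.557 J/K (> 0, since η = 0.4 < η_Carnot = 0.579).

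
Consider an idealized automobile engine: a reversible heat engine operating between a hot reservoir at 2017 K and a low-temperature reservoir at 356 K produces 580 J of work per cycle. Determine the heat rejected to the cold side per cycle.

Since the cycle is reversible, η = 1 − T_C/T_H = 1 − 356.00/2017.00 = 0.8235.
Since Q_C/Q_H = T_C/T_H and Q_H = W/η, Q_C = W·T_C/(T_H − T_C) = 580 × 356.00/1661.00 = 124 J.

Q_C ≈ 124 J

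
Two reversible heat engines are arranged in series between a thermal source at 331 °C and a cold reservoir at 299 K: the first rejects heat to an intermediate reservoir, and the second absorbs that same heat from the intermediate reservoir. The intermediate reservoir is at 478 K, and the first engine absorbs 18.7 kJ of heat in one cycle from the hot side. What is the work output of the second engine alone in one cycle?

W₂ ≈ 5.541 kJ

T_H = 331 °C → 331 + 273.15 = 604.15 K.
Heat entering the second stage: Q_m = Q_H·(T_m/T_H) = 18.7 × 478.00/604.15 = 14.80 kJ.
Second-stage efficiency η₂ = 1 − T_C/T_m = 1 − 299.00/478.00 = 0.3745, so W₂ = η₂·Q_m = 5.541 kJ.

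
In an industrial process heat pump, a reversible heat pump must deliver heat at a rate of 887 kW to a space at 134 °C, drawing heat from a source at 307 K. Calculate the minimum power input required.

T_H = 134 °C → 134 + 273.15 = 407.15 K.
Reversible heating COP: COP_HP = T_H/(T_H − T_C) = 407.15/100.15 = 4.0654.
W = Q_H/COP_HP = 887/4.0654 = 218 kW.

Ẇ_in ≈ 218 kW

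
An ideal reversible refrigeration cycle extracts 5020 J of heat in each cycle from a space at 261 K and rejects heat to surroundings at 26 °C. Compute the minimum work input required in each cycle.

W_in ≈ 734 J

T_H = 26 °C → 26 + 273.15 = 299.15 K.
COP_R = T_C/(T_H − T_C) = 261.00/38.15 = 6.8414.
W = Q_C/COP_R = 5020/6.8414 = 734 J.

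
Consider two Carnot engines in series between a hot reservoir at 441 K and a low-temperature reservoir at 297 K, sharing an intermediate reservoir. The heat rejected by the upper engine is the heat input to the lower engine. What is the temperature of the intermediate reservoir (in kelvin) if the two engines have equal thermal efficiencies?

Equal efficiencies require 1 − T_m/T_H = 1 − T_C/T_m, i.e. T_m/T_H = T_C/T_m, so T_m = √(T_H·T_C) = √(441.00 × 297.00) = 361.9 K.

T_m ≈ 361.9 K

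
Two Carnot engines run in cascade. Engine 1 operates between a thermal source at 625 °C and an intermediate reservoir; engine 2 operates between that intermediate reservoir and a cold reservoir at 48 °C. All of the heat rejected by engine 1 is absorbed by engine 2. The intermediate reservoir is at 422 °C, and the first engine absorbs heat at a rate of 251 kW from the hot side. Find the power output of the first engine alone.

Ẇ₁ ≈ 56.7 kW

T_H = 625 °C → 625 + 273.15 = 898.15 K.
T_C = 48 °C → 48 + 273.15 = 321.15 K.
T_m = 422 °C → 422 + 273.15 = 695.15 K.
First-stage efficiency η₁ = 1 − T_m/T_H = 1 − 695.15/898.15 = 0.2260.
W₁ = η₁·Q_H = 0.2260 × 251 = 56.7 kW.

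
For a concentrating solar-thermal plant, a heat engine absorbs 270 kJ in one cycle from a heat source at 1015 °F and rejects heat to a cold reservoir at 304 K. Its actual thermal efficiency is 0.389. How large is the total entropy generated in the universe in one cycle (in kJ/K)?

ΔS_univ ≈ 0.213 kJ/K

T_H = 1015 °F → (1015 − 32) × 5/9 = 546.11 °C = 819.26 K.
W = η·Q_H = 0.389 × 270 = 105.0 kJ, so Q_C = Q_H − W = 165.0 kJ.
Reservoir entropy changes: ΔS_H = −Q_H/T_H = −270/819.26 = -0.3296 kJ/K and ΔS_C = +Q_C/T_C = 165.0/304.00 = 0.5427 kJ/K.
ΔS_univ = −Q_H/T_H + Q_C/T_C = 0.213 kJ/K (> 0, since η = 0.389 < η_Carnot = 0.629).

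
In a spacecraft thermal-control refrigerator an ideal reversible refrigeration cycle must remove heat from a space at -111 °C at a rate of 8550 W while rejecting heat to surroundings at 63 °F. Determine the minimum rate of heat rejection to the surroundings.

T_H = 63 °F → (63 − 32) × 5/9 = 17.22 °C = 290.37 K.
T_C = -111 °C → -111 + 273.15 = 162.15 K.
For a reversible cycle Q_H/Q_C = T_H/T_C, so Q_H = Q_C·T_H/T_C = 8550 × 290.37/162.15 = 15300 W.

Q̇_H ≈ 15300 W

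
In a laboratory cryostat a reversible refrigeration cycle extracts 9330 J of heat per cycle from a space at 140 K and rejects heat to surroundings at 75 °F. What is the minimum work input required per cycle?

T_H = 75 °F → (75 − 32) × 5/9 = 23.89 °C = 297.04 K.
COP_R = T_C/(T_H − T_C) = 140.00/157.04 = 0.8915.
W = Q_C/COP_R = 9330/0.8915 = 10500 J.

W_in ≈ 10500 J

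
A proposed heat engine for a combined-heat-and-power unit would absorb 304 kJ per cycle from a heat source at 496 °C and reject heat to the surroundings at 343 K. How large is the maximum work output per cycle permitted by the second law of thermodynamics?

T_H = 496 °C → 496 + 273.15 = 769.15 K.
By the Carnot theorem, η_max = 1 − T_C/T_H = 1 − 343.00/769.15 = 0.5541.
W_max = η_max · Q_H = 0.5541 × 304 = 168 kJ.

W_max ≈ 168 kJ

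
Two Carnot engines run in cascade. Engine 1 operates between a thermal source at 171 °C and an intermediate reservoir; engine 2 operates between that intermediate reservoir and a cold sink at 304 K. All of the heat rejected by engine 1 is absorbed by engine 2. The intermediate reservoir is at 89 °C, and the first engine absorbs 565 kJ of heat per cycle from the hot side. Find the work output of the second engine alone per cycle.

W₂ ≈ 74.0 kJ

T_H = 171 °C → 171 + 273.15 = 444.15 K.
T_m = 89 °C → 89 + 273.15 = 362.15 K.
Heat entering the second stage: Q_m = Q_H·(T_m/T_H) = 565 × 362.15/444.15 = 461 kJ.
Second-stage efficiency η₂ = 1 − T_C/T_m = 1 − 304.00/362.15 = 0.1606, so W₂ = η₂·Q_m = 74.0 kJ.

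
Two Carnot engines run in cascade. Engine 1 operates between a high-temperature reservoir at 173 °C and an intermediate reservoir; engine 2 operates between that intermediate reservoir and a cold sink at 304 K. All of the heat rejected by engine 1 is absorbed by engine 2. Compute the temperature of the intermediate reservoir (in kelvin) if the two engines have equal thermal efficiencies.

T_H = 173 °C → 173 + 273.15 = 446.15 K.
Equal efficiencies require 1 − T_m/T_H = 1 − T_C/T_m, i.e. T_m/T_H = T_C/T_m, so T_m = √(T_H·T_C) = √(446.15 × 304.00) = 368.3 K.

T_m ≈ 368.3 K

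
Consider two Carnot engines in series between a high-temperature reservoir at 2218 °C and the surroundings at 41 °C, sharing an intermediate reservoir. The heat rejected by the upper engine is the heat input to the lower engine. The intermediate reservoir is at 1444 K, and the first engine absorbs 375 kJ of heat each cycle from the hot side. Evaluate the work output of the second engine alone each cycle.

T_H = 2218 °C → 2218 + 273.15 = 2491.15 K.
T_C = 41 °C → 41 + 273.15 = 314.15 K.
Heat entering the second stage: Q_m = Q_H·(T_m/T_H) = 375 × 1444.00/2491.15 = 217 kJ.
Second-stage efficiency η₂ = 1 − T_C/T_m = 1 − 314.15/1444.00 = 0.7824, so W₂ = η₂·Q_m = 170 kJ.

W₂ ≈ 170 kJ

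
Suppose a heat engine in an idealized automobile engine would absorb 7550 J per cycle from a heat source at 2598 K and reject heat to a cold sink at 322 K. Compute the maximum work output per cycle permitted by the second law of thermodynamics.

W_max ≈ 6610 J

The second-law ceiling is the Carnot efficiency, η_max = 1 − T_C/T_H = 1 − 322.00/2598.00 = 0.8761.
W_max = η_max · Q_H = 0.8761 × 7550 = 6610 J.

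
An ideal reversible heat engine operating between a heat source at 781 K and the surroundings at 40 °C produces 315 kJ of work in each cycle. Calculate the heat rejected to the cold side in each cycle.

T_C = 40 °C → 40 + 273.15 = 313.15 K.
The Carnot efficiency is η = 1 − T_C/T_H = 1 − 313.15/781.00 = 0.5990.
Since Q_C/Q_H = T_C/T_H and Q_H = W/η, Q_C = W·T_C/(T_H − T_C) = 315 × 313.15/467.85 = 210.8 kJ.

Q_C ≈ 210.8 kJ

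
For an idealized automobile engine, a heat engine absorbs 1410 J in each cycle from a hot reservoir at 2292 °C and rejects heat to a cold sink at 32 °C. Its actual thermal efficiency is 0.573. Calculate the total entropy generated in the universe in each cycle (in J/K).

ΔS_univ ≈ 1.42 J/K

T_H = 2292 °C → 2292 + 273.15 = 2565.15 K.
T_C = 32 °C → 32 + 273.15 = 305.15 K.
W = η·Q_H = 0.573 × 1410 = 807.9 J, so Q_C = Q_H − W = 602.1 J.
The hot reservoir loses entropy Q_H/T_H = 1410/2565.15 = 0.5497 J/K; the cold reservoir gains Q_C/T_C = 602.1/305.15 = 1.973 J/K.
ΔS_univ = −Q_H/T_H + Q_C/T_C = 1.42 J/K (> 0, since η = 0.573 < η_Carnot = 0.881).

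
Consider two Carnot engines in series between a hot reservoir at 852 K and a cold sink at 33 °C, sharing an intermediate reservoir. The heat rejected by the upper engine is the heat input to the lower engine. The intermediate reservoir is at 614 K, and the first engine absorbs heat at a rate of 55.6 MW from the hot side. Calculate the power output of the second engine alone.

T_C = 33 °C → 33 + 273.15 = 306.15 K.
Heat entering the second stage: Q_m = Q_H·(T_m/T_H) = 55.6 × 614.00/852.00 = 40.1 MW.
Second-stage efficiency η₂ = 1 − T_C/T_m = 1 − 306.15/614.00 = 0.5014, so W₂ = η₂·Q_m = 20.1 MW.

Ẇ₂ ≈ 20.1 MW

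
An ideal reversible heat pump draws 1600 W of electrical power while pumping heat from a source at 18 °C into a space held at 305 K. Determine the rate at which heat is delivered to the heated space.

T_C = 18 °C → 18 + 273.15 = 291.15 K.
For a reversible heat pump, COP_HP = T_H/(T_H − T_C) = 305.00/13.85 = 22.0217.
Q_H = COP_HP · W = 22.0217 × 1600 = 35200 W.

Q̇_H ≈ 35200 W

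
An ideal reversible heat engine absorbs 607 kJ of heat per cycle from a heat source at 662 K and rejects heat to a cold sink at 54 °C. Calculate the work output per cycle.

T_C = 54 °C → 54 + 273.15 = 327.15 K.
For a reversible engine, η = 1 − T_C/T_H = 1 − 327.15/662.00 = 0.5058.
W = η·Q_H = 0.5058 × 607 = 307 kJ.

W ≈ 307 kJ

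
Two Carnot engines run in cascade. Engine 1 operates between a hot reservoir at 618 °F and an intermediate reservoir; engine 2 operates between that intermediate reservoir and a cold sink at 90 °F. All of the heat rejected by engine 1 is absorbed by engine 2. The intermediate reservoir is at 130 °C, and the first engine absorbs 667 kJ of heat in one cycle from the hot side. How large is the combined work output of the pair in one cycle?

W_total ≈ 326.8 kJ

T_H = 618 °F → (618 − 32) × 5/9 = 325.56 °C = 598.71 K.
T_C = 90 °F → (90 − 32) × 5/9 = 32.22 °C = 305.37 K.
Two reversible stages in series are equivalent to a single Carnot engine between T_H and T_C, so η_total = 1 − T_C/T_H = 1 − 305.37/598.71 = 0.4899.
W_total = η_total · Q_H = 0.4899 × 667 = 326.8 kJ.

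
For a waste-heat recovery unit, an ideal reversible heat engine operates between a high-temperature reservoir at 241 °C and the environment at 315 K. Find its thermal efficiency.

η ≈ 0.387

T_H = 241 °C → 241 + 273.15 = 514.15 K.
Carnot efficiency: η = 1 − T_C/T_H = 1 − 315.00/514.15 = 0.387.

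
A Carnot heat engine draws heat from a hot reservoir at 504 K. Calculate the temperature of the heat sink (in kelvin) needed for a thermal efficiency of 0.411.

From η = 1 − T_C/T_H, T_C = T_H·(1 − η) = 504.00 × (1 − 0.411) = 297 K.

T_C ≈ 297 K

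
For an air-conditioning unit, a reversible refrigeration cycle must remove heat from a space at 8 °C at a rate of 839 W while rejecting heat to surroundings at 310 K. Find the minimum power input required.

T_C = 8 °C → 8 + 273.15 = 281.15 K.
For a reversible refrigerator, COP_R = T_C/(T_H − T_C) = 281.15/28.85 = 9.7452.
W = Q_C/COP_R = 839/9.7452 = 86.1 W.

Ẇ_in ≈ 86.1 W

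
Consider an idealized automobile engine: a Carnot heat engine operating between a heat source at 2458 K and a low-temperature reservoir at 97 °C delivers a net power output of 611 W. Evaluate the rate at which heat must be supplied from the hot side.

Q̇_H ≈ 719 W

T_C = 97 °C → 97 + 273.15 = 370.15 K.
For a reversible engine, η = 1 − T_C/T_H = 1 − 370.15/2458.00 = 0.8494.
Q_H = W/η = 611/0.8494 = 719 W.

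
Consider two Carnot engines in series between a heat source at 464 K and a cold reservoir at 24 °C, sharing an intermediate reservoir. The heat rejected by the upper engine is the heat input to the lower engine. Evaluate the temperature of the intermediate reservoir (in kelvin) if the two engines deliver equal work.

T_C = 24 °C → 24 + 273.15 = 297.15 K.
For reversible stages Q_m = Q_H·(T_m/T_H). Setting W₁ = Q_H(1 − T_m/T_H) equal to W₂ = Q_m(1 − T_C/T_m) = Q_H·(T_m − T_C)/T_H gives T_H − T_m = T_m − T_C, so T_m = (T_H + T_C)/2 = (464.00 + 297.15)/2 = 381 K.

T_m ≈ 381 K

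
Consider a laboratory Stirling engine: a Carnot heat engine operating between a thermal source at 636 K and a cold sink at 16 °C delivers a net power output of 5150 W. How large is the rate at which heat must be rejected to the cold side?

Q̇_C ≈ 4290 W

T_C = 16 °C → 16 + 273.15 = 289.15 K.
The Carnot efficiency is η = 1 − T_C/T_H = 1 − 289.15/636.00 = 0.5454.
Since Q_C/Q_H = T_C/T_H and Q_H = W/η, Q_C = W·T_C/(T_H − T_C) = 5150 × 289.15/346.85 = 4290 W.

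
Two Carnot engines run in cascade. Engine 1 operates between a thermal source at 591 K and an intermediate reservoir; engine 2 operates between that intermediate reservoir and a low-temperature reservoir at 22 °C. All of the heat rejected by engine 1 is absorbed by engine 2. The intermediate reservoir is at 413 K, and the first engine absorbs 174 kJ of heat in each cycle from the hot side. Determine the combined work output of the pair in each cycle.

T_C = 22 °C → 22 + 273.15 = 295.15 K.
Two reversible stages in series are equivalent to a single Carnot engine between T_H and T_C, so η_total = 1 − T_C/T_H = 1 − 295.15/591.00 = 0.5006.
W_total = η_total · Q_H = 0.5006 × 174 = 87.10 kJ.

W_total ≈ 87.10 kJ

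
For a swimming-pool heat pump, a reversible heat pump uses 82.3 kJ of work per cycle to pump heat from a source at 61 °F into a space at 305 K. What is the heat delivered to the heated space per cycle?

Q_H ≈ 1595 kJ

T_C = 61 °F → (61 − 32) × 5/9 = 16.11 °C = 289.26 K.
COP_HP = T_H/(T_H − T_C) = 305.00/15.74 = 19.3788.
Q_H = COP_HP · W = 19.3788 × 82.3 = 1595 kJ.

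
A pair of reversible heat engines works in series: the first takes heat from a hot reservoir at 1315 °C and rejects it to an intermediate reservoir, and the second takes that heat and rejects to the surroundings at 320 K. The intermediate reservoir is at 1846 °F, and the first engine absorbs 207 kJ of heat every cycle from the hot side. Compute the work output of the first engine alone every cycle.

W₁ ≈ 40.0 kJ

T_H = 1315 °C → 1315 + 273.15 = 1588.15 K.
T_m = 1846 °F → (1846 − 32) × 5/9 = 1007.78 °C = 1280.93 K.
First-stage efficiency η₁ = 1 − T_m/T_H = 1 − 1280.93/1588.15 = 0.1934.
W₁ = η₁·Q_H = 0.1934 × 207 = 40.0 kJ.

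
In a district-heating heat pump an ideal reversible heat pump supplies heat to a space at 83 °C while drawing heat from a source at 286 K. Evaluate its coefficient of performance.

T_H = 83 °C → 83 + 273.15 = 356.15 K.
The Carnot heat-pump COP is COP_HP = T_H/(T_H − T_C) = 356.15/(356.15 − 286.00) = 5.08.

COP_HP ≈ 5.08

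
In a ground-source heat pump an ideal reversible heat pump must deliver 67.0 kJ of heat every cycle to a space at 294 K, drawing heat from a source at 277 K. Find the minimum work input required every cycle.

Reversible heating COP: COP_HP = T_H/(T_H − T_C) = 294.00/17.00 = 17.2941.
W = Q_H/COP_HP = 67.0/17.2941 = 3.87 kJ.

W_in ≈ 3.87 kJ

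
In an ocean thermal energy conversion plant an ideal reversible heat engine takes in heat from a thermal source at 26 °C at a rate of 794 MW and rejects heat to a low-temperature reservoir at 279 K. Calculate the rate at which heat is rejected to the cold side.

T_H = 26 °C → 26 + 273.15 = 299.15 K.
Carnot efficiency: η = 1 − T_C/T_H = 1 − 279.00/299.15 = 0.0674.
For a reversible cycle Q_C/Q_H = T_C/T_H, so Q_C = 794 × 279.00/299.15 = 741 MW.

Q̇_C ≈ 741 MW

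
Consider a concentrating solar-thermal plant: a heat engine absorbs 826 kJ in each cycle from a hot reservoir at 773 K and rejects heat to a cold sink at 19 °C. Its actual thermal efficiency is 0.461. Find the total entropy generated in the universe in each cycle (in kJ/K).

ΔS_univ ≈ 0.455 kJ/K

T_C = 19 °C → 19 + 273.15 = 292.15 K.
W = η·Q_H = 0.461 × 826 = 380.8 kJ, so Q_C = Q_H − W = 445.2 kJ.
Entropy balance on the reservoirs: −Q_H/T_H = -1.069 kJ/K, +Q_C/T_C = 1.524 kJ/K.
ΔS_univ = −Q_H/T_H + Q_C/T_C = 0.455 kJ/K (> 0, since η = 0.461 < η_Carnot = 0.622).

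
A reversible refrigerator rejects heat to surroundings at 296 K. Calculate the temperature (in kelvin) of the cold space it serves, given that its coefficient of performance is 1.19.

T_C ≈ 161 K

COP_R = T_C/(T_H − T_C) ⇒ T_C = T_H·COP_R/(1 + COP_R) = 296.00 × 1.19/(1 + 1.19) = 161 K.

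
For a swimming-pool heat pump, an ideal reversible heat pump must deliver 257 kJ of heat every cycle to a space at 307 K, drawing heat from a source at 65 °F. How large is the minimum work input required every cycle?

T_C = 65 °F → (65 − 32) × 5/9 = 18.33 °C = 291.48 K.
COP_HP = T_H/(T_H − T_C) = 307.00/15.52 = 19.7852.
W = Q_H/COP_HP = 257/19.7852 = 13.0 kJ.

W_in ≈ 13.0 kJ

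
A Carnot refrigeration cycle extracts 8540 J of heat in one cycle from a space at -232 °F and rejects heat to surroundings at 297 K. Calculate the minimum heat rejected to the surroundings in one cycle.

T_C = -232 °F → (-232 − 32) × 5/9 = -146.67 °C = 126.48 K.
For a reversible cycle Q_H/Q_C = T_H/T_C, so Q_H = Q_C·T_H/T_C = 8540 × 297.00/126.48 = 20050 J.

Q_H ≈ 20050 J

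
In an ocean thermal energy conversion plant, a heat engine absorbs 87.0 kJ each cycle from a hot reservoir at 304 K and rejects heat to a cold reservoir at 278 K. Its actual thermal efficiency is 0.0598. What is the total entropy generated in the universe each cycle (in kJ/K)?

ΔS_univ ≈ 0.008051 kJ/K

W = η·Q_H = 0.0598 × 87.0 = 5.203 kJ, so Q_C = Q_H − W = 81.80 kJ.
Reservoir entropy changes: ΔS_H = −Q_H/T_H = −87.0/304.00 = -0.2862 kJ/K and ΔS_C = +Q_C/T_C = 81.80/278.00 = 0.2942 kJ/K.
ΔS_univ = −Q_H/T_H + Q_C/T_C = 0.008051 kJ/K (> 0, since η = 0.0598 < η_Carnot = 0.086).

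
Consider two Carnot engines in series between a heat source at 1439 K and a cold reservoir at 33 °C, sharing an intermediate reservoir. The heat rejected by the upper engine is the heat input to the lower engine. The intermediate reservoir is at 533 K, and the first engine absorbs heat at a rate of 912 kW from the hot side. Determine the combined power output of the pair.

T_C = 33 °C → 33 + 273.15 = 306.15 K.
Two reversible stages in series are equivalent to a single Carnot engine between T_H and T_C, so η_total = 1 − T_C/T_H = 1 − 306.15/1439.00 = 0.7872.
W_total = η_total · Q_H = 0.7872 × 912 = 718 kW.

Ẇ_total ≈ 718 kW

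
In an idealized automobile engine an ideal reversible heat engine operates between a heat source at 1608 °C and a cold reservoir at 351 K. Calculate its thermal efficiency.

η ≈ 0.813

T_H = 1608 °C → 1608 + 273.15 = 1881.15 K.
For a reversible engine, η = 1 − T_C/T_H = 1 − 351.00/1881.15 = 0.813.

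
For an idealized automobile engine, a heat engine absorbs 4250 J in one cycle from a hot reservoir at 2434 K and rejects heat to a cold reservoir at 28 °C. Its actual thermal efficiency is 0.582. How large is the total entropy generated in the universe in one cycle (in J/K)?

T_C = 28 °C → 28 + 273.15 = 301.15 K.
W = η·Q_H = 0.582 × 4250 = 2474 J, so Q_C = Q_H − W = 1776 J.
Entropy balance on the reservoirs: −Q_H/T_H = -1.746 J/K, +Q_C/T_C = 5.899 J/K.
ΔS_univ = −Q_H/T_H + Q_C/T_C = 4.15 J/K (> 0, since η = 0.582 < η_Carnot = 0.876).

ΔS_univ ≈ 4.15 J/K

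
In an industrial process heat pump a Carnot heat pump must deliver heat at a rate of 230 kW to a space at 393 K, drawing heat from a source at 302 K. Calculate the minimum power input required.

COP_HP = T_H/(T_H − T_C) = 393.00/91.00 = 4.3187.
W = Q_H/COP_HP = 230/4.3187 = 53.26 kW.

Ẇ_in ≈ 53.26 kW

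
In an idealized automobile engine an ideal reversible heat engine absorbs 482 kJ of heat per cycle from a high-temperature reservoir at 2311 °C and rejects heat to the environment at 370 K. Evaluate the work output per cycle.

T_H = 2311 °C → 2311 + 273.15 = 2584.15 K.
Since the cycle is reversible, η = 1 − T_C/T_H = 1 − 370.00/2584.15 = 0.8568.
W = η·Q_H = 0.8568 × 482 = 413 kJ.

W ≈ 413 kJ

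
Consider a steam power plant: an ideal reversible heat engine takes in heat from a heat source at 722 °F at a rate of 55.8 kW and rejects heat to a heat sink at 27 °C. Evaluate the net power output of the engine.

Ẇ ≈ 30.29 kW

T_H = 722 °F → (722 − 32) × 5/9 = 383.33 °C = 656.48 K.
T_C = 27 °C → 27 + 273.15 = 300.15 K.
Carnot efficiency: η = 1 − T_C/T_H = 1 − 300.15/656.48 = 0.5428.
W = η·Q_H = 0.5428 × 55.8 = 30.29 kW.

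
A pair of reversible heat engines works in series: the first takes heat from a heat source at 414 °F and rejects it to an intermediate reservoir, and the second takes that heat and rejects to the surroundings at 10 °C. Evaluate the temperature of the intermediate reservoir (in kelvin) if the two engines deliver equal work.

T_m ≈ 384 K

T_H = 414 °F → (414 − 32) × 5/9 = 212.22 °C = 485.37 K.
T_C = 10 °C → 10 + 273.15 = 283.15 K.
For reversible stages Q_m = Q_H·(T_m/T_H). Setting W₁ = Q_H(1 − T_m/T_H) equal to W₂ = Q_m(1 − T_C/T_m) = Q_H·(T_m − T_C)/T_H gives T_H − T_m = T_m − T_C, so T_m = (T_H + T_C)/2 = (485.37 + 283.15)/2 = 384 K.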